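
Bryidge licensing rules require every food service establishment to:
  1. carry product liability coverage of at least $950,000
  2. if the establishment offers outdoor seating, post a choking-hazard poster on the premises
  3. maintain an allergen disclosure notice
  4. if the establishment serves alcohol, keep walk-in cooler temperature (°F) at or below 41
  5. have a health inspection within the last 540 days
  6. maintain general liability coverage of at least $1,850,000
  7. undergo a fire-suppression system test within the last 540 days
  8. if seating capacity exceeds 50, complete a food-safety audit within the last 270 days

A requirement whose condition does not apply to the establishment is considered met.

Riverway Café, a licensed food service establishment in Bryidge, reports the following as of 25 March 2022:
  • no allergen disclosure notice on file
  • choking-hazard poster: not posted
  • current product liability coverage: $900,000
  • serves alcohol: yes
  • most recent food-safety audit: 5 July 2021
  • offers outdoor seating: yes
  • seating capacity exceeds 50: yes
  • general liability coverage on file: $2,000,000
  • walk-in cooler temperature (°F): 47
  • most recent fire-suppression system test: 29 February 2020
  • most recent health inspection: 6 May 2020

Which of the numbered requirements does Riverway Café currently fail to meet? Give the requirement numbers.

1, 2, 3, 4, 5, 7

1. product liability coverage $900,000 < $950,000 → not met
2. condition 'offers outdoor seating' holds; choking-hazard poster absent → not met
3. allergen disclosure notice absent → not met
4. condition 'serves alcohol' holds; walk-in cooler temperature (°F) 47 > 41 → not met
5. health inspection 688 days ago vs limit 540 → not met
6. general liability coverage $2,000,000 ≥ $1,850,000 → met
7. fire-suppression system test 755 days ago vs limit 540 → not met
8. condition 'seating capacity exceeds 50' holds; food-safety audit 263 days ago vs limit 270 → met
Not met: 1, 2, 3, 4, 5, 7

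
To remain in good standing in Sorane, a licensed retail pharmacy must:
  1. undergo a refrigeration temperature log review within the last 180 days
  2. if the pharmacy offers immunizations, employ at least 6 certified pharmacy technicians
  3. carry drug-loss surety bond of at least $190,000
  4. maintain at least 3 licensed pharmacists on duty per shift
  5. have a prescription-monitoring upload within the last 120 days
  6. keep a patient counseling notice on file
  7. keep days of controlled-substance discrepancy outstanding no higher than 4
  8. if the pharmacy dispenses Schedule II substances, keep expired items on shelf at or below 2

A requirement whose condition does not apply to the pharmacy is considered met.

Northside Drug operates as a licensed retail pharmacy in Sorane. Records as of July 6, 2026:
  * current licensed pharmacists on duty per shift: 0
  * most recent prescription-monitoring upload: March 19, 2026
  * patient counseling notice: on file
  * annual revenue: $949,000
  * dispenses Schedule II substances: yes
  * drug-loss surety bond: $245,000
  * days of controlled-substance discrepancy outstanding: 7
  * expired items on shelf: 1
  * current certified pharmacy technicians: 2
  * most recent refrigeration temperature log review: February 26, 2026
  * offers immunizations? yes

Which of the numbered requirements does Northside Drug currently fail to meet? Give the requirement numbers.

2, 4, 7

1. refrigeration temperature log review 130 days ago vs limit 180 → met
2. condition 'offers immunizations' holds; certified pharmacy technicians 2 < 6 → not met
3. drug-loss surety bond $245,000 ≥ $190,000 → met
4. licensed pharmacists on duty per shift 0 < 3 → not met
5. prescription-monitoring upload 109 days ago vs limit 120 → met
6. patient counseling notice present → met
7. days of controlled-substance discrepancy outstanding 7 > 4 → not met
8. condition 'dispenses Schedule II substances' holds; expired items on shelf 1 ≤ 2 → met
Not met: 2, 4, 7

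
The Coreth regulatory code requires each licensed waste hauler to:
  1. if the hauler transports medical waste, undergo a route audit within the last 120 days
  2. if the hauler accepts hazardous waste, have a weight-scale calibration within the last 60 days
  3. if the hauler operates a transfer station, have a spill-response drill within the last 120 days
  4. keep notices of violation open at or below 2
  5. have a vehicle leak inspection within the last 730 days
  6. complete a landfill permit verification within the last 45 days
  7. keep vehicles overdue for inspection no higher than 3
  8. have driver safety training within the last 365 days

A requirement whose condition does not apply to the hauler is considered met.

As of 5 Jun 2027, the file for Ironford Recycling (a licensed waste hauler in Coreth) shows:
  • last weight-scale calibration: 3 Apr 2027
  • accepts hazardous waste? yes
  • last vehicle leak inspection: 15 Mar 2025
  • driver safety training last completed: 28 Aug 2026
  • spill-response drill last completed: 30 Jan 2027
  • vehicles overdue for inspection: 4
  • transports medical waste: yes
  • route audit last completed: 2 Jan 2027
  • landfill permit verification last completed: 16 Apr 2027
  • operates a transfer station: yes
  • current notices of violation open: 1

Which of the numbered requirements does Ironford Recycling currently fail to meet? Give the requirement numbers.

1, 2, 3, 5, 6, 7

1. condition 'transports medical waste' holds; route audit 154 days ago vs limit 120 → not met
2. condition 'accepts hazardous waste' holds; weight-scale calibration 63 days ago vs limit 60 → not met
3. condition 'operates a transfer station' holds; spill-response drill 126 days ago vs limit 120 → not met
4. notices of violation open 1 ≤ 2 → met
5. vehicle leak inspection 812 days ago vs limit 730 → not met
6. landfill permit verification 50 days ago vs limit 45 → not met
7. vehicles overdue for inspection 4 > 3 → not met
8. driver safety training 281 days ago vs limit 365 → met
Not met: 1, 2, 3, 5, 6, 7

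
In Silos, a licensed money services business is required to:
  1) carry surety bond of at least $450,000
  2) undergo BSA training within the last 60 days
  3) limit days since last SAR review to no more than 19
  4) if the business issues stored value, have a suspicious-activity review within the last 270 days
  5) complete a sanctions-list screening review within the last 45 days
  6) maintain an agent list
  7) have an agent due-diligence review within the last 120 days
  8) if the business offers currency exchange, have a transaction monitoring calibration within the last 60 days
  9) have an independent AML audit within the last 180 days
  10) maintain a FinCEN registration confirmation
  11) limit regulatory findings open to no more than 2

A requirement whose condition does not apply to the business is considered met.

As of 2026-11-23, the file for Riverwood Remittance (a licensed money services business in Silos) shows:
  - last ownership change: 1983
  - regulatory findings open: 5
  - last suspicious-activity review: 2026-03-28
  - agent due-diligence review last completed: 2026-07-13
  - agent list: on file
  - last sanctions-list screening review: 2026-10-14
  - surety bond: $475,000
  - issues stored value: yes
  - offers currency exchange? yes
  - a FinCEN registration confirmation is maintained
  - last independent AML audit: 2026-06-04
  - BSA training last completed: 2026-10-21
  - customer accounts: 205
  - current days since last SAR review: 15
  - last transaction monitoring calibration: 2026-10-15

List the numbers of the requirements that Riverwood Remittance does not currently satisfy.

7, 11

1. surety bond $475,000 ≥ $450,000 → met
2. BSA training 33 days ago vs limit 60 → met
3. days since last SAR review 15 ≤ 19 → met
4. condition 'issues stored value' holds; suspicious-activity review 240 days ago vs limit 270 → met
5. sanctions-list screening review 40 days ago vs limit 45 → met
6. agent list present → met
7. agent due-diligence review 133 days ago vs limit 120 → not met
8. condition 'offers currency exchange' holds; transaction monitoring calibration 39 days ago vs limit 60 → met
9. independent AML audit 172 days ago vs limit 180 → met
10. FinCEN registration confirmation present → met
11. regulatory findings open 5 > 2 → not met
Not met: 7, 11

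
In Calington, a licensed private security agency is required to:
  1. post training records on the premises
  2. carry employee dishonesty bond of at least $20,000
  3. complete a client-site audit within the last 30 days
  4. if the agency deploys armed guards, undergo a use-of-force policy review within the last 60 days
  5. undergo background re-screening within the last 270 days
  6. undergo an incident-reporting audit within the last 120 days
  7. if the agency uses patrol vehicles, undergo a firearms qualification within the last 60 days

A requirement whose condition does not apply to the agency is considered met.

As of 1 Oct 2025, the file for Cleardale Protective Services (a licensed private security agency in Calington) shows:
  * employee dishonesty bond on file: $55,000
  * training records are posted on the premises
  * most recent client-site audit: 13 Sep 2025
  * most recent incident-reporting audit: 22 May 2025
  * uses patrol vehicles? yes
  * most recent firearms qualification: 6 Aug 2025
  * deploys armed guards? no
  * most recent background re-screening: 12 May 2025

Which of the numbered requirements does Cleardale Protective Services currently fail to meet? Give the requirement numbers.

6

1. training records present → met
2. employee dishonesty bond $55,000 ≥ $20,000 → met
3. client-site audit 18 days ago vs limit 30 → met
4. condition 'deploys armed guards' does not hold → requirement n/a → met
5. background re-screening 142 days ago vs limit 270 → met
6. incident-reporting audit 132 days ago vs limit 120 → not met
7. condition 'uses patrol vehicles' holds; firearms qualification 56 days ago vs limit 60 → met
Not met: 6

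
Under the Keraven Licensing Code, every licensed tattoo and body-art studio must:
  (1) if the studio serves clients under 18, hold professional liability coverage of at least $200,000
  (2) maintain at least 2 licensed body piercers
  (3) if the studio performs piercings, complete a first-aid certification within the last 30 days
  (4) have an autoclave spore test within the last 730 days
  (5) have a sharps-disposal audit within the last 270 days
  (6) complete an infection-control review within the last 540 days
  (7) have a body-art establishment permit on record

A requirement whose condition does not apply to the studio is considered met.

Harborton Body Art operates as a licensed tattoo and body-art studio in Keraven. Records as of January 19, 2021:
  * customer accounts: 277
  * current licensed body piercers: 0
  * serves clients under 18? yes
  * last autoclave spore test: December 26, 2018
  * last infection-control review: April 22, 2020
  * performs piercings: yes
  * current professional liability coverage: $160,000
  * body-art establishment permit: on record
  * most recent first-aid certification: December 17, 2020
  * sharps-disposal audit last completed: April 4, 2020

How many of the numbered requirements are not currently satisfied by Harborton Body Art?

1. condition 'serves clients under 18' holds; professional liability coverage $160,000 < $200,000 → not met
2. licensed body piercers 0 < 2 → not met
3. condition 'performs piercings' holds; first-aid certification 33 days ago vs limit 30 → not met
4. autoclave spore test 755 days ago vs limit 730 → not met
5. sharps-disposal audit 290 days ago vs limit 270 → not met
6. infection-control review 272 days ago vs limit 540 → met
7. body-art establishment permit present → met
Not met: 5 of 7

5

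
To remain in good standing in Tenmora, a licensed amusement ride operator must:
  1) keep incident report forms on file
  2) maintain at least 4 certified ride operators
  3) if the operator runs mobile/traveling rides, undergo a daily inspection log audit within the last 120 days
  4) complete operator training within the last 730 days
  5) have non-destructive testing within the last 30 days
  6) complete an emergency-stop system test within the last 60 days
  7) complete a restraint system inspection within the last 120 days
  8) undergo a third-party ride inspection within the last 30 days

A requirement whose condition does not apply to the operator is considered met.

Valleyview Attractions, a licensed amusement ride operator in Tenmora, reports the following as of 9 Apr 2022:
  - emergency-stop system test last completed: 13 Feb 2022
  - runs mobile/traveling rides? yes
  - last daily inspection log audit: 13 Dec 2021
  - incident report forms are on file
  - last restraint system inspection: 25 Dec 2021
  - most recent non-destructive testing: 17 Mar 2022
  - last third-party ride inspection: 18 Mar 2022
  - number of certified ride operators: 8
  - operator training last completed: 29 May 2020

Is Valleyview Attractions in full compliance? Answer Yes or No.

Yes

1. incident report forms present → met
2. certified ride operators 8 ≥ 4 → met
3. condition 'runs mobile/traveling rides' holds; daily inspection log audit 117 days ago vs limit 120 → met
4. operator training 680 days ago vs limit 730 → met
5. non-destructive testing 23 days ago vs limit 30 → met
6. emergency-stop system test 55 days ago vs limit 60 → met
7. restraint system inspection 105 days ago vs limit 120 → met
8. third-party ride inspection 22 days ago vs limit 30 → met
All met.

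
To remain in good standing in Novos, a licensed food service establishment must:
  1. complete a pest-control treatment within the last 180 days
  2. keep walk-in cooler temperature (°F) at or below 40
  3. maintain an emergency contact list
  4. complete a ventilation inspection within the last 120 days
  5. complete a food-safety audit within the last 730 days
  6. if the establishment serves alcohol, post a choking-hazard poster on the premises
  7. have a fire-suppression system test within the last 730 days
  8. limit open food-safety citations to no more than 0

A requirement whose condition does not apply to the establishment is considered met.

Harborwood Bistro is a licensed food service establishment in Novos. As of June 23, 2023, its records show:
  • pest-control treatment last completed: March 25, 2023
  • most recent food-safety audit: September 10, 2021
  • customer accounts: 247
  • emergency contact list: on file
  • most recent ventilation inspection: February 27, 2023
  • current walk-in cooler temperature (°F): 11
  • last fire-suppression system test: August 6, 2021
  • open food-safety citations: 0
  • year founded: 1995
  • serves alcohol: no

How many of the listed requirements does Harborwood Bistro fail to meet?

0

1. pest-control treatment 90 days ago vs limit 180 → met
2. walk-in cooler temperature (°F) 11 ≤ 40 → met
3. emergency contact list present → met
4. ventilation inspection 116 days ago vs limit 120 → met
5. food-safety audit 651 days ago vs limit 730 → met
6. condition 'serves alcohol' does not hold → requirement n/a → met
7. fire-suppression system test 686 days ago vs limit 730 → met
8. open food-safety citations 0 ≤ 0 → met
Not met: 0 of 8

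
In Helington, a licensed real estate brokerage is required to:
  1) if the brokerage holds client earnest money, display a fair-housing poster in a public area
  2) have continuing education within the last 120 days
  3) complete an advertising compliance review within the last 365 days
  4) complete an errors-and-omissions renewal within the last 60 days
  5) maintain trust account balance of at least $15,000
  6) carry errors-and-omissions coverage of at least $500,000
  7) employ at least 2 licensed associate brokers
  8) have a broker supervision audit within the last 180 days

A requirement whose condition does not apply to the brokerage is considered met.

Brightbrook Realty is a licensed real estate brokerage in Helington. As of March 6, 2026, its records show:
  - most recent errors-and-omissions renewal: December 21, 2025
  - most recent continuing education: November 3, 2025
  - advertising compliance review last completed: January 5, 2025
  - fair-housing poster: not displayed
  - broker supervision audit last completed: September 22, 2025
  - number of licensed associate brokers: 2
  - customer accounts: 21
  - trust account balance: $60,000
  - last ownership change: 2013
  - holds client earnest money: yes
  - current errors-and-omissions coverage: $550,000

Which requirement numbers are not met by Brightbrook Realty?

1, 2, 3, 4

1. condition 'holds client earnest money' holds; fair-housing poster absent → not met
2. continuing education 123 days ago vs limit 120 → not met
3. advertising compliance review 425 days ago vs limit 365 → not met
4. errors-and-omissions renewal 75 days ago vs limit 60 → not met
5. trust account balance $60,000 ≥ $15,000 → met
6. errors-and-omissions coverage $550,000 ≥ $500,000 → met
7. licensed associate brokers 2 ≥ 2 → met
8. broker supervision audit 165 days ago vs limit 180 → met
Not met: 1, 2, 3, 4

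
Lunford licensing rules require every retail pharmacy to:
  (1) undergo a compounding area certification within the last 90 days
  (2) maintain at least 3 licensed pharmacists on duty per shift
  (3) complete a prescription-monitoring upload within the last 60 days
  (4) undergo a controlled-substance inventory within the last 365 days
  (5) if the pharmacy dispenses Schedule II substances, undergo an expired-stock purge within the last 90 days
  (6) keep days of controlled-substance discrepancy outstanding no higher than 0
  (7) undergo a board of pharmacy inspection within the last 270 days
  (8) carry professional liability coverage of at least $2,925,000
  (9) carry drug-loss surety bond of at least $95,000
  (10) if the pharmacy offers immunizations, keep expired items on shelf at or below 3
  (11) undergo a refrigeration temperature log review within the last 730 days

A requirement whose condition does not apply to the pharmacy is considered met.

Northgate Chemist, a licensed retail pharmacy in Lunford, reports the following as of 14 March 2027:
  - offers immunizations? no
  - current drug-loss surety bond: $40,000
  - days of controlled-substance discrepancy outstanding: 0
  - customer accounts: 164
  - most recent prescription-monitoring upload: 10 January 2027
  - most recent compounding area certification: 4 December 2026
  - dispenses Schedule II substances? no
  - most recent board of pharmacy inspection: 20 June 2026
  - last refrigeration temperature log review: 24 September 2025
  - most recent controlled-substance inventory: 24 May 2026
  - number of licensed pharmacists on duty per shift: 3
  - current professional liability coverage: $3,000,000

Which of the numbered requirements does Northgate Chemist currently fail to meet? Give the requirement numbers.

1. compounding area certification 100 days ago vs limit 90 → not met
2. licensed pharmacists on duty per shift 3 ≥ 3 → met
3. prescription-monitoring upload 63 days ago vs limit 60 → not met
4. controlled-substance inventory 294 days ago vs limit 365 → met
5. condition 'dispenses Schedule II substances' does not hold → requirement n/a → met
6. days of controlled-substance discrepancy outstanding 0 ≤ 0 → met
7. board of pharmacy inspection 267 days ago vs limit 270 → met
8. professional liability coverage $3,000,000 ≥ $2,925,000 → met
9. drug-loss surety bond $40,000 < $95,000 → not met
10. condition 'offers immunizations' does not hold → requirement n/a → met
11. refrigeration temperature log review 536 days ago vs limit 730 → met
Not met: 1, 3, 9

1, 3, 9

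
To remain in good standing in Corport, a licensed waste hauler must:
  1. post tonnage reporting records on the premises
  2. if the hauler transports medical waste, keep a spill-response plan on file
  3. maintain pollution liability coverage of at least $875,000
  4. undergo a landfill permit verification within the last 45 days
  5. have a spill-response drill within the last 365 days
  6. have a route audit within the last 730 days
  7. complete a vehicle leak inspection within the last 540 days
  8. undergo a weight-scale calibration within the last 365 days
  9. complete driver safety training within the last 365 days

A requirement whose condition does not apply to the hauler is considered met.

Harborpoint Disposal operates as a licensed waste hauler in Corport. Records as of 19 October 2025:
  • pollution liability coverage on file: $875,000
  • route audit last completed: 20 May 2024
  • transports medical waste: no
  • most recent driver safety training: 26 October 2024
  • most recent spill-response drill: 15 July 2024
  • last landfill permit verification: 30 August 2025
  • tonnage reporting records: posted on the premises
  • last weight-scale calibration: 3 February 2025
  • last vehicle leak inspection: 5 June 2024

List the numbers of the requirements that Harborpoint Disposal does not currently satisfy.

4, 5

1. tonnage reporting records present → met
2. condition 'transports medical waste' does not hold → requirement n/a → met
3. pollution liability coverage $875,000 ≥ $875,000 → met
4. landfill permit verification 50 days ago vs limit 45 → not met
5. spill-response drill 461 days ago vs limit 365 → not met
6. route audit 517 days ago vs limit 730 → met
7. vehicle leak inspection 501 days ago vs limit 540 → met
8. weight-scale calibration 258 days ago vs limit 365 → met
9. driver safety training 358 days ago vs limit 365 → met
Not met: 4, 5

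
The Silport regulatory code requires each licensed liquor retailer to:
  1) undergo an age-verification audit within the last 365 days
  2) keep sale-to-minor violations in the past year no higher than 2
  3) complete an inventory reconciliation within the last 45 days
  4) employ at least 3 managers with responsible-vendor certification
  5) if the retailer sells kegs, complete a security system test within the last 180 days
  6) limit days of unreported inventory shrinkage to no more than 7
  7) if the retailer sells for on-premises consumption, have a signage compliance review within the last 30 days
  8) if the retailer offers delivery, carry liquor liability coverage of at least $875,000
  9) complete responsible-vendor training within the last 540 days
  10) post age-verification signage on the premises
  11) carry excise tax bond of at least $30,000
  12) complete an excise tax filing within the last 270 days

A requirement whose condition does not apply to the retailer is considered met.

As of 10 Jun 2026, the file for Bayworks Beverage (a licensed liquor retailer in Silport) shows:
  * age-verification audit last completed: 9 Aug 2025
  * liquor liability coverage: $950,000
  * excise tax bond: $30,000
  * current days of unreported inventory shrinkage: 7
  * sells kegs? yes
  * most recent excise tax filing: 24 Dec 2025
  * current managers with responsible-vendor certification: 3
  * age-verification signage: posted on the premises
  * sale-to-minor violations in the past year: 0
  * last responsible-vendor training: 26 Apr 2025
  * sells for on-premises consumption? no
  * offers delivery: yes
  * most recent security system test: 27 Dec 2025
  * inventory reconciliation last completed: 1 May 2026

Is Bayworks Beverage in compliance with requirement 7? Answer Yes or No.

Yes

7. condition 'sells for on-premises consumption' does not hold → requirement n/a → met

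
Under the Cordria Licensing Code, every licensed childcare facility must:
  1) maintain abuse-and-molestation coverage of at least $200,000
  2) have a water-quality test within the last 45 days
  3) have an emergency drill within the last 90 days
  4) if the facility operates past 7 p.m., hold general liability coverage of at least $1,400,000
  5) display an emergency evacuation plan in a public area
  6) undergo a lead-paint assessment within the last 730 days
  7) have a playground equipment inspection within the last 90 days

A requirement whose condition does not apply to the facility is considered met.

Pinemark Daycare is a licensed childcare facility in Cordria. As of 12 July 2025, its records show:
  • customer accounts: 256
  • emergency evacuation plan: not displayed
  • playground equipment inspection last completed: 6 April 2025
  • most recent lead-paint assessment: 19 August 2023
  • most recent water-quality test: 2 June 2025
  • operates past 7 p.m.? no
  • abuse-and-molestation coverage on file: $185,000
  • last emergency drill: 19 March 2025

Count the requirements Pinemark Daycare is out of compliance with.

4

1. abuse-and-molestation coverage $185,000 < $200,000 → not met
2. water-quality test 40 days ago vs limit 45 → met
3. emergency drill 115 days ago vs limit 90 → not met
4. condition 'operates past 7 p.m.' does not hold → requirement n/a → met
5. emergency evacuation plan absent → not met
6. lead-paint assessment 693 days ago vs limit 730 → met
7. playground equipment inspection 97 days ago vs limit 90 → not met
Not met: 4 of 7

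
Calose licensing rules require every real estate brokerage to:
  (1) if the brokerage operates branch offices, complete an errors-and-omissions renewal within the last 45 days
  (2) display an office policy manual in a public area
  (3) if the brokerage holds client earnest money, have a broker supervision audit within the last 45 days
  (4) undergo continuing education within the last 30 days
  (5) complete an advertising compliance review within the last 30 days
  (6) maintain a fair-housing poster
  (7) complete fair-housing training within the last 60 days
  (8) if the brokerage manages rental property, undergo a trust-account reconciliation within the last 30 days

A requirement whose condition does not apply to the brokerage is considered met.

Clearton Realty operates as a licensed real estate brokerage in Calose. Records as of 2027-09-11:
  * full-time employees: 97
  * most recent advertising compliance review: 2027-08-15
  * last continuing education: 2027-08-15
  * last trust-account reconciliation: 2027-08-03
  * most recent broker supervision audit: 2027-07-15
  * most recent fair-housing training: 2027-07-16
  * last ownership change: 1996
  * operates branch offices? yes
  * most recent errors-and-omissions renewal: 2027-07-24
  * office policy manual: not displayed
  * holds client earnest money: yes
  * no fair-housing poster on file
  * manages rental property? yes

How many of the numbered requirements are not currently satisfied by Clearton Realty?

1. condition 'operates branch offices' holds; errors-and-omissions renewal 49 days ago vs limit 45 → not met
2. office policy manual absent → not met
3. condition 'holds client earnest money' holds; broker supervision audit 58 days ago vs limit 45 → not met
4. continuing education 27 days ago vs limit 30 → met
5. advertising compliance review 27 days ago vs limit 30 → met
6. fair-housing poster absent → not met
7. fair-housing training 57 days ago vs limit 60 → met
8. condition 'manages rental property' holds; trust-account reconciliation 39 days ago vs limit 30 → not met
Not met: 5 of 8

5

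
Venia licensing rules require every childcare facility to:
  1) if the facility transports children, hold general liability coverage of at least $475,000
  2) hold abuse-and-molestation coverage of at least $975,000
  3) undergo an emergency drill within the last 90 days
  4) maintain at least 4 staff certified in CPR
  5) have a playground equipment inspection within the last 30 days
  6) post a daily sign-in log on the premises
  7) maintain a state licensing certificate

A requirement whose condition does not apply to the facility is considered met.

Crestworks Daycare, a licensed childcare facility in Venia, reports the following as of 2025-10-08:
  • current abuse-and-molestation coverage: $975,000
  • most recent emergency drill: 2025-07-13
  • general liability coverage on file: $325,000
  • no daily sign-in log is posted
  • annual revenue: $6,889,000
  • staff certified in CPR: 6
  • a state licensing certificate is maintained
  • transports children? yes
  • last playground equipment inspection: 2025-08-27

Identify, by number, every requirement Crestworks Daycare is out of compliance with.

1, 5, 6

1. condition 'transports children' holds; general liability coverage $325,000 < $475,000 → not met
2. abuse-and-molestation coverage $975,000 ≥ $975,000 → met
3. emergency drill 87 days ago vs limit 90 → met
4. staff certified in CPR 6 ≥ 4 → met
5. playground equipment inspection 42 days ago vs limit 30 → not met
6. daily sign-in log absent → not met
7. state licensing certificate present → met
Not met: 1, 5, 6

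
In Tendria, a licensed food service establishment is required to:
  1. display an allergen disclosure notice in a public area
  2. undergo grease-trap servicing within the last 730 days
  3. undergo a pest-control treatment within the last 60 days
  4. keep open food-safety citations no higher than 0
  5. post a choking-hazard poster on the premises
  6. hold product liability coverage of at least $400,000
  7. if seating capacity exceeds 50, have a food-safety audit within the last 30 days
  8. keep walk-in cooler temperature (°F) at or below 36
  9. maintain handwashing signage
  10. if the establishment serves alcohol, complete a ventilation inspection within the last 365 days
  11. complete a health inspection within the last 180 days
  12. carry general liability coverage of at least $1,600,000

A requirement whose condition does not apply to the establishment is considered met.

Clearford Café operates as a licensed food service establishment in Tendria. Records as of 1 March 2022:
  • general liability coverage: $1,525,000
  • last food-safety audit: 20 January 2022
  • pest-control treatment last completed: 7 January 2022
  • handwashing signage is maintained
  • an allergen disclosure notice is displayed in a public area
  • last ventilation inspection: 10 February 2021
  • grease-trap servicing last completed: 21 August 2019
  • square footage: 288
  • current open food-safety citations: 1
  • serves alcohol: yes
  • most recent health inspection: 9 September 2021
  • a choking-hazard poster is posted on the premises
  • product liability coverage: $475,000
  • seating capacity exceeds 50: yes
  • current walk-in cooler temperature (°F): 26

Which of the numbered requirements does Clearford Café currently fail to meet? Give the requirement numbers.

1. allergen disclosure notice present → met
2. grease-trap servicing 923 days ago vs limit 730 → not met
3. pest-control treatment 53 days ago vs limit 60 → met
4. open food-safety citations 1 > 0 → not met
5. choking-hazard poster present → met
6. product liability coverage $475,000 ≥ $400,000 → met
7. condition 'seating capacity exceeds 50' holds; food-safety audit 40 days ago vs limit 30 → not met
8. walk-in cooler temperature (°F) 26 ≤ 36 → met
9. handwashing signage present → met
10. condition 'serves alcohol' holds; ventilation inspection 384 days ago vs limit 365 → not met
11. health inspection 173 days ago vs limit 180 → met
12. general liability coverage $1,525,000 < $1,600,000 → not met
Not met: 2, 4, 7, 10, 12

2, 4, 7, 10, 12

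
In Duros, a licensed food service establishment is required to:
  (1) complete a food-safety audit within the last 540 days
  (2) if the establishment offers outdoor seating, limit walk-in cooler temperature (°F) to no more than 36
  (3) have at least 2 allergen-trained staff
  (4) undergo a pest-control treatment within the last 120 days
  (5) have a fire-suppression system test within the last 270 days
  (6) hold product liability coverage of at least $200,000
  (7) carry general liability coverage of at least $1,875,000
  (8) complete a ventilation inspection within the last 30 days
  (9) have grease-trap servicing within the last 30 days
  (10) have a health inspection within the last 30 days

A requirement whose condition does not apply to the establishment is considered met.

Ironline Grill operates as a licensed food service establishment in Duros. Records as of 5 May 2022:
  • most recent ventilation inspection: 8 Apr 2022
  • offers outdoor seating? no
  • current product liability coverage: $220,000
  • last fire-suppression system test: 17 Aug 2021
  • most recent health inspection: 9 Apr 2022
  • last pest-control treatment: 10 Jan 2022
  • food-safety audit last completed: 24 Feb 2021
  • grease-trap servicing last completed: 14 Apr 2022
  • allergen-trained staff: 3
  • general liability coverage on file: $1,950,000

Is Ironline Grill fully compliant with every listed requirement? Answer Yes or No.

1. food-safety audit 435 days ago vs limit 540 → met
2. condition 'offers outdoor seating' does not hold → requirement n/a → met
3. allergen-trained staff 3 ≥ 2 → met
4. pest-control treatment 115 days ago vs limit 120 → met
5. fire-suppression system test 261 days ago vs limit 270 → met
6. product liability coverage $220,000 ≥ $200,000 → met
7. general liability coverage $1,950,000 ≥ $1,875,000 → met
8. ventilation inspection 27 days ago vs limit 30 → met
9. grease-trap servicing 21 days ago vs limit 30 → met
10. health inspection 26 days ago vs limit 30 → met
All met.

Yes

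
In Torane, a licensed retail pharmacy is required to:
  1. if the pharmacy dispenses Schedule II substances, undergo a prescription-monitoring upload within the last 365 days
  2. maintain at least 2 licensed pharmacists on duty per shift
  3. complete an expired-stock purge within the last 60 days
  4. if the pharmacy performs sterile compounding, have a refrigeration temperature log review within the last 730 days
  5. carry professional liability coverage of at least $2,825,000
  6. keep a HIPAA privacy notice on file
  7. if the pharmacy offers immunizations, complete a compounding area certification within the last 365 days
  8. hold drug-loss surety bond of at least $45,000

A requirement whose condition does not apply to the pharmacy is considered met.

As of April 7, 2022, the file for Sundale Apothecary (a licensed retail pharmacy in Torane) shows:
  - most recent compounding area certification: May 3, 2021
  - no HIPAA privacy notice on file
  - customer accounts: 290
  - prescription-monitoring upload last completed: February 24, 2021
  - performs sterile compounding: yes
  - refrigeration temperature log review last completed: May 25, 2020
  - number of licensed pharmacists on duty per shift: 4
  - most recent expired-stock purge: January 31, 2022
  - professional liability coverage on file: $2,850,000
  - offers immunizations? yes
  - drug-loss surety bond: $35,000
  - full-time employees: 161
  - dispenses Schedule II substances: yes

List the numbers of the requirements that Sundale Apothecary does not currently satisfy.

1. condition 'dispenses Schedule II substances' holds; prescription-monitoring upload 407 days ago vs limit 365 → not met
2. licensed pharmacists on duty per shift 4 ≥ 2 → met
3. expired-stock purge 66 days ago vs limit 60 → not met
4. condition 'performs sterile compounding' holds; refrigeration temperature log review 682 days ago vs limit 730 → met
5. professional liability coverage $2,850,000 ≥ $2,825,000 → met
6. HIPAA privacy notice absent → not met
7. condition 'offers immunizations' holds; compounding area certification 339 days ago vs limit 365 → met
8. drug-loss surety bond $35,000 < $45,000 → not met
Not met: 1, 3, 6, 8

1, 3, 6, 8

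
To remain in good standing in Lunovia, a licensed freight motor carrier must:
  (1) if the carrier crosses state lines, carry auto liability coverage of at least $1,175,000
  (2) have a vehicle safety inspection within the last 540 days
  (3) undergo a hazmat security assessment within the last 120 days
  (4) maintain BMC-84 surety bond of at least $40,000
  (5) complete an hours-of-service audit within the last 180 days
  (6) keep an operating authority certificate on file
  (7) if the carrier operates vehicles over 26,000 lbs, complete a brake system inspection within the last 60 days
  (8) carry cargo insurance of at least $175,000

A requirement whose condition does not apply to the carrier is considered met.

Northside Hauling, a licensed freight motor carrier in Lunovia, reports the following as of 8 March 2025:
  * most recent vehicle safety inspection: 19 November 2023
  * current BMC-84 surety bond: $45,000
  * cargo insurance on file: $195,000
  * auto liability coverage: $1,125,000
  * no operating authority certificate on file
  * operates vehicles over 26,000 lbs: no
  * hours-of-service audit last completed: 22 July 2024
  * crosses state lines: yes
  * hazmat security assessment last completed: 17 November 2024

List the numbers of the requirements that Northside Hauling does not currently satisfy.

1. condition 'crosses state lines' holds; auto liability coverage $1,125,000 < $1,175,000 → not met
2. vehicle safety inspection 475 days ago vs limit 540 → met
3. hazmat security assessment 111 days ago vs limit 120 → met
4. BMC-84 surety bond $45,000 ≥ $40,000 → met
5. hours-of-service audit 229 days ago vs limit 180 → not met
6. operating authority certificate absent → not met
7. condition 'operates vehicles over 26,000 lbs' does not hold → requirement n/a → met
8. cargo insurance $195,000 ≥ $175,000 → met
Not met: 1, 5, 6

1, 5, 6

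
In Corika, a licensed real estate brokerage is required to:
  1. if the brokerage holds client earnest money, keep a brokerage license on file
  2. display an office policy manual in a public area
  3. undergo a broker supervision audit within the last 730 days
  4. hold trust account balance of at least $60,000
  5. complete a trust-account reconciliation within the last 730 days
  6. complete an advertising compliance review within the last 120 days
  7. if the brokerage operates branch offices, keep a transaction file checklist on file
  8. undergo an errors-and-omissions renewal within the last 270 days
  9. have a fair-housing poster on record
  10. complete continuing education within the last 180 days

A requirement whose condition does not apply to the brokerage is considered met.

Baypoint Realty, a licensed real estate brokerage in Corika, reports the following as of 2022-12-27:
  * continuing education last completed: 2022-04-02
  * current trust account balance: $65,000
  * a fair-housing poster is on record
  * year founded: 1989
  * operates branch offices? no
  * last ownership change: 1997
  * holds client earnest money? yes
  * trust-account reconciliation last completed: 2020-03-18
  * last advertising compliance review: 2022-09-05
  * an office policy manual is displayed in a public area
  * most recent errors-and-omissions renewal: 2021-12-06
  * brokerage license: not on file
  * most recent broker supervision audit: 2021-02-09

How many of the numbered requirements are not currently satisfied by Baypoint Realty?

4

1. condition 'holds client earnest money' holds; brokerage license absent → not met
2. office policy manual present → met
3. broker supervision audit 686 days ago vs limit 730 → met
4. trust account balance $65,000 ≥ $60,000 → met
5. trust-account reconciliation 1014 days ago vs limit 730 → not met
6. advertising compliance review 113 days ago vs limit 120 → met
7. condition 'operates branch offices' does not hold → requirement n/a → met
8. errors-and-omissions renewal 386 days ago vs limit 270 → not met
9. fair-housing poster present → met
10. continuing education 269 days ago vs limit 180 → not met
Not met: 4 of 10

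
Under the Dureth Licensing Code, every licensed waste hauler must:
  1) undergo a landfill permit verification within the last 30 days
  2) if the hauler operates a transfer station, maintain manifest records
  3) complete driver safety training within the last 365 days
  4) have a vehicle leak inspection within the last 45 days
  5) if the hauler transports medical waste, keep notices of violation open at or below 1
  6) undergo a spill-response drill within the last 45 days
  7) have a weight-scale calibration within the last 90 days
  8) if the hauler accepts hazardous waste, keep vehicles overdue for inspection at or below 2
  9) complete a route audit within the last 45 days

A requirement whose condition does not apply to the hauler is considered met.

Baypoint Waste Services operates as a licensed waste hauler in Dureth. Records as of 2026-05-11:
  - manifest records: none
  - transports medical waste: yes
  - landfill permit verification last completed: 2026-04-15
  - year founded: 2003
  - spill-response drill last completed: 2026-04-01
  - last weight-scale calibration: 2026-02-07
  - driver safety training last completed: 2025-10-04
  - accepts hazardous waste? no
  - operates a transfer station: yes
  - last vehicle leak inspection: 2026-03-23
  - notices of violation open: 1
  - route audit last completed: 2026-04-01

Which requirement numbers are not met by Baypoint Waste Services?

1. landfill permit verification 26 days ago vs limit 30 → met
2. condition 'operates a transfer station' holds; manifest records absent → not met
3. driver safety training 219 days ago vs limit 365 → met
4. vehicle leak inspection 49 days ago vs limit 45 → not met
5. condition 'transports medical waste' holds; notices of violation open 1 ≤ 1 → met
6. spill-response drill 40 days ago vs limit 45 → met
7. weight-scale calibration 93 days ago vs limit 90 → not met
8. condition 'accepts hazardous waste' does not hold → requirement n/a → met
9. route audit 40 days ago vs limit 45 → met
Not met: 2, 4, 7

2, 4, 7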